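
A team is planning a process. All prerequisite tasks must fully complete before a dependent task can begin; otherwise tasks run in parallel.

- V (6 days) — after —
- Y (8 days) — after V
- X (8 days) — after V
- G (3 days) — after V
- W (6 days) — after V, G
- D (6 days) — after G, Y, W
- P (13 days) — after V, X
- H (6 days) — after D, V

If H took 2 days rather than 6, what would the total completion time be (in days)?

Actual critical path: V→G→W→D→H = 6+3+6+6+6 = 27 ⇒ 27 days.
H is on the critical path; changing it to 2 makes that path 23 days.
Now V→X→P = 6+8+13 = 27 is longest, so the finish becomes 27 days.

27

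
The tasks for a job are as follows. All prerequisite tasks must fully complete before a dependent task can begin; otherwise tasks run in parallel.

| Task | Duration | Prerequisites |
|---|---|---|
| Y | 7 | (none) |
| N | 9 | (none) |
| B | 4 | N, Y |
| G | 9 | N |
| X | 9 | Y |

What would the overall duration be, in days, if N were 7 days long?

As given, the longest chain is N→G = 9+9 = 18, so the finish is 18 days.
N lies on that path, so at 7 days the path becomes 16 days.
Now Y→X = 7+9 = 16 is longest, so the finish becomes 16 days.

16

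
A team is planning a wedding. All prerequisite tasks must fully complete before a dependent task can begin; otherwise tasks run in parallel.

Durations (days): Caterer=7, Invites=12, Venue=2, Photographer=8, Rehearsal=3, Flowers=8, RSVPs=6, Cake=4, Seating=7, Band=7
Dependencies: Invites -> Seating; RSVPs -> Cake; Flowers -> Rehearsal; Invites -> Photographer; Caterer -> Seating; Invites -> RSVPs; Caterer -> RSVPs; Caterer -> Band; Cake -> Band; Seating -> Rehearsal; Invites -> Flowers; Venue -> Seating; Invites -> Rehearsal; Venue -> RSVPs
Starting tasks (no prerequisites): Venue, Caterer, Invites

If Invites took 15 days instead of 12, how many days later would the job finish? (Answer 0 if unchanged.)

3

Baseline: Invites→RSVPs→Cake→Band = 12+6+4+7 = 29 → 29 days.
Since Invites is critical, the +3 change carries straight to that chain (now 32 days).
The critical path is still Invites→RSVPs→Cake→Band; finish is now 32 days.
Change in finish: 32 − 29 = +3 days.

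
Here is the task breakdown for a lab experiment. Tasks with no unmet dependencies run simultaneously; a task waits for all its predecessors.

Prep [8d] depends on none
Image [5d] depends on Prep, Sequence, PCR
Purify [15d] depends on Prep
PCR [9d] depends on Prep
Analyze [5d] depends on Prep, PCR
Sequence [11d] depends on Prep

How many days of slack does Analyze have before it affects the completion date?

Prep→Sequence→Image = 8+11+5 = 24 sets the makespan at 24 days.
The longest chain containing Analyze totals 22 days.
Slack of Analyze = 19 − 17 = 2 days.

2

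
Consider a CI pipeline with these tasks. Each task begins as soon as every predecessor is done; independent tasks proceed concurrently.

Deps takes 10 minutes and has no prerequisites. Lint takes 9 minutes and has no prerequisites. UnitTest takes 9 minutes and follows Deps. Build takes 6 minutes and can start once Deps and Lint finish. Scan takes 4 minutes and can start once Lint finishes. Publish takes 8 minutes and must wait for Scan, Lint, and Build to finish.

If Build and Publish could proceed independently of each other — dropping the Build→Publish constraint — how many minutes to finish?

21

Original critical path: Deps→Build→Publish = 10+6+8 = 24 ⇒ 24 minutes.
Without Build→Publish, Publish's earliest start moves from 16 to 13.
The longest chain is now Lint→Scan→Publish = 9+4+8 = 21, so the CI pipeline takes 21 minutes.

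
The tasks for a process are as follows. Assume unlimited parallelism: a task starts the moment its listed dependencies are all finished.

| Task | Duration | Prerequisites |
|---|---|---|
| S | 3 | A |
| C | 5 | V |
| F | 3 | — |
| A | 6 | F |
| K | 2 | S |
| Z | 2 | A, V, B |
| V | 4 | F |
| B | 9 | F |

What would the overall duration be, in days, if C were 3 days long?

14

As given, the longest chain is F→A→S→K = 3+6+3+2 = 14, so the finish is 14 days.
The longest path through C is only 12 days, so C has float 2.
No other chain overtakes it, so the finish is 14 days.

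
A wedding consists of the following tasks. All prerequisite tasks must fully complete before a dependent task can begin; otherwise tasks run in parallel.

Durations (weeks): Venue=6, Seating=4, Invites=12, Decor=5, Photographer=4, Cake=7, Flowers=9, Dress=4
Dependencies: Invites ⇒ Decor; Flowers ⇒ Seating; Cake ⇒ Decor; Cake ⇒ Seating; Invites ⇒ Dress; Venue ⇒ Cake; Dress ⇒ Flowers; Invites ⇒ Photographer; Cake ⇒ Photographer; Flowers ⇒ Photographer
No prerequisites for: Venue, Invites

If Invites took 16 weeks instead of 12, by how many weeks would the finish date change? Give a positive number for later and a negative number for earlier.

4

Actual critical path: Invites→Dress→Flowers→Seating = 12+4+9+4 = 29 ⇒ 29 weeks.
Since Invites is critical, the +4 change carries straight to that chain (now 33 weeks).
No other chain overtakes it, so the finish is 33 weeks.
Change in finish: 33 − 29 = +4 weeks.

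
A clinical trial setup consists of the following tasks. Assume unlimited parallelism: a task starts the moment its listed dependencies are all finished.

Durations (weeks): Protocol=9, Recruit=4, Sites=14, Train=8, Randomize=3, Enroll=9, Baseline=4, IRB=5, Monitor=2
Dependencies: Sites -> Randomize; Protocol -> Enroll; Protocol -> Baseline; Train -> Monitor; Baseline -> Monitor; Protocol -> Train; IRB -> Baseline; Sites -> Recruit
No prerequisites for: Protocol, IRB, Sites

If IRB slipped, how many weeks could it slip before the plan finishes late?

8

The longest chain is Protocol→Train→Monitor = 9+8+2 = 19; overall finish 19 weeks.
IRB finishes as early as 5 and must finish by 13.
Slack of IRB = 8 − 0 = 8 weeks.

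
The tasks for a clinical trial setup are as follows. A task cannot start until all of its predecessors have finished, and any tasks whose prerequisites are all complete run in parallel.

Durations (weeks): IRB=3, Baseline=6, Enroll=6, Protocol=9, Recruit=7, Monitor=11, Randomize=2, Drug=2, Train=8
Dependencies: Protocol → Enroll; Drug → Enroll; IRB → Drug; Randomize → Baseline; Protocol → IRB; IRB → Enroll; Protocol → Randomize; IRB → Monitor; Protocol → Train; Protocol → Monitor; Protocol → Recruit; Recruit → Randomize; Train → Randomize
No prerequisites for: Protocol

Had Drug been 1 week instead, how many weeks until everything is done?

25

As given, the longest chain is Protocol→Train→Randomize→Baseline = 9+8+2+6 = 25, so the finish is 25 weeks.
Drug is off the critical path — its longest chain is 20 weeks, giving 5 of slack.
That remains the longest chain; total 25 weeks.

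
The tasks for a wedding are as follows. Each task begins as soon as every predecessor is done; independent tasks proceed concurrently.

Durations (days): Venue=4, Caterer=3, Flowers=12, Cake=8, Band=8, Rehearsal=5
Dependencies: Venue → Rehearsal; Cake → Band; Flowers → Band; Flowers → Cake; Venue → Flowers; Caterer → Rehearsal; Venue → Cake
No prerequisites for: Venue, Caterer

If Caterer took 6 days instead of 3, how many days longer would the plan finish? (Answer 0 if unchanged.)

As given, the longest chain is Venue→Flowers→Cake→Band = 4+12+8+8 = 32, so the finish is 32 days.
Caterer is off the critical path — its longest chain is 8 days, giving 24 of slack.
The critical path is still Venue→Flowers→Cake→Band; finish is now 32 days.
Change in finish: 32 − 32 = +0 days.

0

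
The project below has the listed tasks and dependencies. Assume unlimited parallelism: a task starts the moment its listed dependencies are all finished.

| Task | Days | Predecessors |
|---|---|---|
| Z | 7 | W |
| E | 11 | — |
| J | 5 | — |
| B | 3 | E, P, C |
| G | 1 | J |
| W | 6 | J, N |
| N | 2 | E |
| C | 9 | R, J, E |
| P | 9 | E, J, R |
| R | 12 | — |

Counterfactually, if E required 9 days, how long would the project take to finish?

24

Actual critical path: E→N→W→Z = 11+2+6+7 = 26 ⇒ 26 days.
E lies on that path, so at 9 days the path becomes 24 days.
The critical path is still E→N→W→Z; finish is now 24 days.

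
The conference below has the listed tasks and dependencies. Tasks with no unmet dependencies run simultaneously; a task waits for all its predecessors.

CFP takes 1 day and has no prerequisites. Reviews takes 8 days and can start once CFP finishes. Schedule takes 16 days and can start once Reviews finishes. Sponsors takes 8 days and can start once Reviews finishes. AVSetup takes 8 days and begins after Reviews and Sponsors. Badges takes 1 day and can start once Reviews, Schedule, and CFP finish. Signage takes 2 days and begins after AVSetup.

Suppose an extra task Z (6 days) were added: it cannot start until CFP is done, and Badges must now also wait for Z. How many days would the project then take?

27

Originally the project takes 27 days.
With Z inserted, Badges now waits for max(Reviews, Schedule, CFP, Z).
New critical path: CFP→Reviews→Sponsors→AVSetup→Signage = 1+8+8+8+2 = 27 ⇒ 27 days.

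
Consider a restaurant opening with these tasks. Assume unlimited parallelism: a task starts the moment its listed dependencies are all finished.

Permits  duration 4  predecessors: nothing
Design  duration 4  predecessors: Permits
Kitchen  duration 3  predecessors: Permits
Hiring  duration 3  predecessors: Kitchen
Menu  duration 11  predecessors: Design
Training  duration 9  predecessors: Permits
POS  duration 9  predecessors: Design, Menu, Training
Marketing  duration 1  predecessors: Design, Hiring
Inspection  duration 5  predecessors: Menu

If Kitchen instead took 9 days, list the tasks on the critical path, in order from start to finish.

As given, the longest chain is Permits→Design→Menu→POS = 4+4+11+9 = 28, so the finish is 28 days.
Kitchen is off the critical path — its longest chain is 11 days, giving 17 of slack.
That remains the longest chain; total 28 days.

Permits, Design, Menu, POS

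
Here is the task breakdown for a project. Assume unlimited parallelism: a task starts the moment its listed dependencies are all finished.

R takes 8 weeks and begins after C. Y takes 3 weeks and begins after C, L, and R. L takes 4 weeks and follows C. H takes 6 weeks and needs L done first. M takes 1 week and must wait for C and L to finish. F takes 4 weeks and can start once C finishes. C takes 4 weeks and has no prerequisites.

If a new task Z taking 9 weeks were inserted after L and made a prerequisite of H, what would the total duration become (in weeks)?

23

Originally the project takes 15 weeks.
With Z inserted, H now waits for max(L, Z).
New critical path: C→L→Z→H = 4+4+9+6 = 23 ⇒ 23 weeks.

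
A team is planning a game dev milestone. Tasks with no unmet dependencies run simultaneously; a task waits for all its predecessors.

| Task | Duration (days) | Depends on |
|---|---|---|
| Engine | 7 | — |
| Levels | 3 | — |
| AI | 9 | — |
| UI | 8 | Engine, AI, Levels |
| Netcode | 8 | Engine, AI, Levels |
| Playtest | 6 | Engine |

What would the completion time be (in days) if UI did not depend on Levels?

Original critical path: AI→UI = 9+8 = 17 ⇒ 17 days.
Dropping Levels→UI doesn't change UI's earliest start (9); another predecessor still binds.
The longest chain is now AI→UI = 9+8 = 17, so the project takes 17 days.

17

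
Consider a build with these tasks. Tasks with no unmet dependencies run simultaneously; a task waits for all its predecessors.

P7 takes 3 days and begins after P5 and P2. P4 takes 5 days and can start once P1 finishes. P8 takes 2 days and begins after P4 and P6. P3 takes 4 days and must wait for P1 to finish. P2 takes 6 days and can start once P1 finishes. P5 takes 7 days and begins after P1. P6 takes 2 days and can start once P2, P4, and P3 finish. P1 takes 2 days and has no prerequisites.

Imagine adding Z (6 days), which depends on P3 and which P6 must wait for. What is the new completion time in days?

16

Originally the schedule takes 12 days.
With Z inserted, P6 now waits for max(P2, P4, P3, Z).
New critical path: P1→P3→Z→P6→P8 = 2+4+6+2+2 = 16 ⇒ 16 days.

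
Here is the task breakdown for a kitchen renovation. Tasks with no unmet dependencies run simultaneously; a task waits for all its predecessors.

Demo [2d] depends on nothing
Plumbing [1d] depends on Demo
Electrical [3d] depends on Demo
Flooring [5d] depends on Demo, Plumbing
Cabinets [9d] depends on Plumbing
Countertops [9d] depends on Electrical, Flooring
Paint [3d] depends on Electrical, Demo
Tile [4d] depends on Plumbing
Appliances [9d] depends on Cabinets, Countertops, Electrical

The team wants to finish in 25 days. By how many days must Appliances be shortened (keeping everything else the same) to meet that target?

Current finish: 26 days; target: 25.
Appliances is on every critical path, so each day cut from Appliances cuts the finish by one (this holds down to a finish of 18).
Need 26 − 25 = 1 day off Appliances → Appliances becomes 8 days, finish becomes 25.

1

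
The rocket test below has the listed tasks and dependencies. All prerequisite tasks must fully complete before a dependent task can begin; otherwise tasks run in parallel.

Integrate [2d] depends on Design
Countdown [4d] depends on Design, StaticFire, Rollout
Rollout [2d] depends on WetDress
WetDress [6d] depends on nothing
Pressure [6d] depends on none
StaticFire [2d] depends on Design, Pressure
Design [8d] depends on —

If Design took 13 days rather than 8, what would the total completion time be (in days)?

19

As given, the longest chain is Design→StaticFire→Countdown = 8+2+4 = 14, so the finish is 14 days.
Design lies on that path, so at 13 days the path becomes 19 days.
The critical path is still Design→StaticFire→Countdown; finish is now 19 days.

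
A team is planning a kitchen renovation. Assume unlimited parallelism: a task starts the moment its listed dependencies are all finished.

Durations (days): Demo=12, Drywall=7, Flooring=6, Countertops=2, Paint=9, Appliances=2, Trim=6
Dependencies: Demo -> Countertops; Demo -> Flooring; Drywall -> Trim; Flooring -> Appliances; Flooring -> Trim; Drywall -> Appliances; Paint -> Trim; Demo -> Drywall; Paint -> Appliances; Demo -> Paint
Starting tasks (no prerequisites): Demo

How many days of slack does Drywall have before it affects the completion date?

2

Critical path: Demo→Paint→Trim = 12+9+6 = 27, so the finish is 27 days.
The longest chain containing Drywall totals 25 days.
Float = 27 − 25 = 2.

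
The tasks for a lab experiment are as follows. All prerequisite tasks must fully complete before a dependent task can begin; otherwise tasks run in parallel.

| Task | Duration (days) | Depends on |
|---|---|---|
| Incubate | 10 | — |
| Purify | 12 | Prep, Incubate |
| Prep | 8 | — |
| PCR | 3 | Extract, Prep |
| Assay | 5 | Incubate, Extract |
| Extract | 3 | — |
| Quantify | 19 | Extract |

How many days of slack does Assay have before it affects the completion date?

7

Critical path: Incubate→Purify = 10+12 = 22, so the finish is 22 days.
Assay finishes as early as 15 and must finish by 22.
So Assay can slip 22 − 15 = 7 days.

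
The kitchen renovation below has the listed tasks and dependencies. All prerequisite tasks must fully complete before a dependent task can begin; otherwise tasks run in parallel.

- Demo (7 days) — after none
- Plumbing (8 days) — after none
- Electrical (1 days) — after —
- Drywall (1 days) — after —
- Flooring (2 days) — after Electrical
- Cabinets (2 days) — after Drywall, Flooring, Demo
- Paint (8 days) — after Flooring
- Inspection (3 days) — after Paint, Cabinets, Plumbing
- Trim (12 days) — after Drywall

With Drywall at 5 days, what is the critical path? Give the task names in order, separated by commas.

The binding path is Electrical→Flooring→Paint→Inspection = 1+2+8+3 = 14; finish at 14 days.
Drywall has 1 day of float (longest path through it is 13).
The binding chain switches to Drywall→Trim = 5+12 = 17; finish 17 days.

Drywall, Trim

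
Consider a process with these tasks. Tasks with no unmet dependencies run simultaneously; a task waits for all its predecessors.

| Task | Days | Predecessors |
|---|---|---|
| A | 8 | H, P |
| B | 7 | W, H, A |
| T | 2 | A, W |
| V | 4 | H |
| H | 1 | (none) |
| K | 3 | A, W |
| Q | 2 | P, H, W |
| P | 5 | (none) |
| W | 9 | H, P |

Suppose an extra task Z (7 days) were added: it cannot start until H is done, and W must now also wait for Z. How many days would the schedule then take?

Originally the schedule takes 21 days.
With Z inserted, W now waits for max(H, P, Z).
New critical path: H→Z→W→B = 1+7+9+7 = 24 ⇒ 24 days.

24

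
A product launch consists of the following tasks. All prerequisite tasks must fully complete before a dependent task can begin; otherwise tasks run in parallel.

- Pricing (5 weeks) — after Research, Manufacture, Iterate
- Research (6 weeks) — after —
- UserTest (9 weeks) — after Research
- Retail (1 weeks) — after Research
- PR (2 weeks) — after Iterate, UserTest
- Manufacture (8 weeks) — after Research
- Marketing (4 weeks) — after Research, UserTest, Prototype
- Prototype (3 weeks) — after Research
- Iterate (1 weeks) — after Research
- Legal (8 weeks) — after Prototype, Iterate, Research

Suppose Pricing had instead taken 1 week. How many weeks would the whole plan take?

19

Baseline: Research→Manufacture→Pricing = 6+8+5 = 19 → 19 weeks.
Since Pricing is critical, the -4 change carries straight to that chain (now 15 weeks).
New critical path: Research→UserTest→Marketing = 6+9+4 = 19 ⇒ 19 weeks.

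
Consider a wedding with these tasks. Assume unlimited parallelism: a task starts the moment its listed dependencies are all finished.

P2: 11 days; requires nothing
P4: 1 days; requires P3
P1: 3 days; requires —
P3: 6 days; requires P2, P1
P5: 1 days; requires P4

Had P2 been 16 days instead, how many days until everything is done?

As given, the longest chain is P2→P3→P4→P5 = 11+6+1+1 = 19, so the finish is 19 days.
P2 lies on that path, so at 16 days the path becomes 24 days.
No other chain overtakes it, so the finish is 24 days.

24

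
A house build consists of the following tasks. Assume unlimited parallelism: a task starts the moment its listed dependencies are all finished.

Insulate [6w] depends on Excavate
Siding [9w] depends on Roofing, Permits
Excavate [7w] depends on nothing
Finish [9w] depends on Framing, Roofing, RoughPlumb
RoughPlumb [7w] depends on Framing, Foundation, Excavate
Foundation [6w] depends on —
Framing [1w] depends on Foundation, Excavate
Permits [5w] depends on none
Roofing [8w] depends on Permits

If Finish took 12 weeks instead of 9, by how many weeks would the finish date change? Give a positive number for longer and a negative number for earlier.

Baseline: Excavate→Framing→RoughPlumb→Finish = 7+1+7+9 = 24 → 24 weeks.
Since Finish is critical, the +3 change carries straight to that chain (now 27 weeks).
No other chain overtakes it, so the finish is 27 weeks.
Change in finish: 27 − 24 = +3 weeks.

3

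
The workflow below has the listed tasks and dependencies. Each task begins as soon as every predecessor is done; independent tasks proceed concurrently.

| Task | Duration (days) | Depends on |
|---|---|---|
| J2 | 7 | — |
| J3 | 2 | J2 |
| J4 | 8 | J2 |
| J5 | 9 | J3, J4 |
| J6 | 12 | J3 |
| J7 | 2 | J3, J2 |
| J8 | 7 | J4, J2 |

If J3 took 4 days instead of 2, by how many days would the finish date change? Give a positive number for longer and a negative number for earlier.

0

Critical path before the change: J2→J4→J5 = 7+8+9 = 24 giving 24 days.
J3 is off the critical path — its longest chain is 21 days, giving 3 of slack.
No other chain overtakes it, so the finish is 24 days.
Change in finish: 24 − 24 = +0 days.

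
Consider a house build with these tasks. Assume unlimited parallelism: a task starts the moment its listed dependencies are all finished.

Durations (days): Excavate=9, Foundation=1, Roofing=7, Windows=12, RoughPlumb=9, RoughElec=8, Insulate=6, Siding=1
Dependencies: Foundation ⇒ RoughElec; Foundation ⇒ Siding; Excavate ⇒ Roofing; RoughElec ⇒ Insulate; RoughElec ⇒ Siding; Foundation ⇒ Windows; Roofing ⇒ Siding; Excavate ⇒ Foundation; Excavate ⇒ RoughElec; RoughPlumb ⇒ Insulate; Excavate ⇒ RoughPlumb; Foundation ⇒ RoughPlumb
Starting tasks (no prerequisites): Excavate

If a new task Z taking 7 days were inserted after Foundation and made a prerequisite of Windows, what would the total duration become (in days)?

Originally the plan takes 25 days.
With Z inserted, Windows now waits for max(Foundation, Z).
New critical path: Excavate→Foundation→Z→Windows = 9+1+7+12 = 29 ⇒ 29 days.

29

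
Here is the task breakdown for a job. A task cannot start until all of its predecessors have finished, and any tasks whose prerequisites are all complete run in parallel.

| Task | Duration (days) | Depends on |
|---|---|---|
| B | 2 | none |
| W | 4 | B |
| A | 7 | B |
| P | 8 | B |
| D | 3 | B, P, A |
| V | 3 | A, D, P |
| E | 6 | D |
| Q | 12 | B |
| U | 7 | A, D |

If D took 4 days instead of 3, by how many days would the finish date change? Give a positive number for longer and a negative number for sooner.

1

The binding path is B→P→D→U = 2+8+3+7 = 20; finish at 20 days.
D lies on that path, so at 4 days the path becomes 21 days.
No other chain overtakes it, so the finish is 21 days.
Change in finish: 21 − 20 = +1 days.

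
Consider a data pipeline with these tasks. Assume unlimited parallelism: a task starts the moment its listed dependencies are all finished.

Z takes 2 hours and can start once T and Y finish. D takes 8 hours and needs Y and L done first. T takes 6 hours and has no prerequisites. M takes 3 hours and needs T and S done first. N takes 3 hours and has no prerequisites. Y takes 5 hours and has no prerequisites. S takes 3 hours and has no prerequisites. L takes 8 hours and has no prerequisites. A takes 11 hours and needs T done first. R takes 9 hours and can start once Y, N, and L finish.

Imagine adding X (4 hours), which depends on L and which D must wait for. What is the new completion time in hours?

Originally the job takes 17 hours.
With X inserted, D now waits for max(Y, L, X).
New critical path: L→X→D = 8+4+8 = 20 ⇒ 20 hours.

20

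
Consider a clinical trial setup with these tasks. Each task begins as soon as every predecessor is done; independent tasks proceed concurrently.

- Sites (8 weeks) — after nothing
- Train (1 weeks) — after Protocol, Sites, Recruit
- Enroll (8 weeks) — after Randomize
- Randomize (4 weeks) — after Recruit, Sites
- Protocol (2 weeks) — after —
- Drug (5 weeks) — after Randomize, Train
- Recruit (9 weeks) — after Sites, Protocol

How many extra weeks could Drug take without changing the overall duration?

The longest chain is Sites→Recruit→Randomize→Enroll = 8+9+4+8 = 29; overall finish 29 weeks.
Longest path through Drug: 26 weeks (earliest finish 26, latest finish 29).
So Drug can slip 29 − 26 = 3 weeks.

3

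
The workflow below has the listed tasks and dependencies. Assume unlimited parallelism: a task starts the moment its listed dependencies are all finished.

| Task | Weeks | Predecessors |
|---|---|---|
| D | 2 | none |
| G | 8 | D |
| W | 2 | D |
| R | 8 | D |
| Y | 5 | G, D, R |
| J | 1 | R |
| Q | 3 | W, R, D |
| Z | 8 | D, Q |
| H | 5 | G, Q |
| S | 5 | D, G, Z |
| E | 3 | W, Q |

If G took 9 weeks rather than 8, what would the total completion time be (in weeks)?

Baseline: D→R→Q→Z→S = 2+8+3+8+5 = 26 → 26 weeks.
The longest path through G is only 15 weeks, so G has float 11.
That remains the longest chain; total 26 weeks.

26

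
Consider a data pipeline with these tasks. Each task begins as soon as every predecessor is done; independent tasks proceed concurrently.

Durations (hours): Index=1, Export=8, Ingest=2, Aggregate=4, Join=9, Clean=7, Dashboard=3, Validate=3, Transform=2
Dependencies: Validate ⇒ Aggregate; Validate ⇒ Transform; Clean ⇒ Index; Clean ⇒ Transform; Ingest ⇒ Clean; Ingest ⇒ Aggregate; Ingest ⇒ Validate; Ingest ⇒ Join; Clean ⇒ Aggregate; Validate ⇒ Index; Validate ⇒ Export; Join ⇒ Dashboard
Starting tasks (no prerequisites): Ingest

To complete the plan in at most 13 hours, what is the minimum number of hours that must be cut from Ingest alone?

1

Current finish: 14 hours; target: 13.
Ingest is on every critical path, so each hour cut from Ingest cuts the finish by one (this holds down to a finish of 13).
Need 14 − 13 = 1 hour off Ingest → Ingest becomes 1 hour, finish becomes 13.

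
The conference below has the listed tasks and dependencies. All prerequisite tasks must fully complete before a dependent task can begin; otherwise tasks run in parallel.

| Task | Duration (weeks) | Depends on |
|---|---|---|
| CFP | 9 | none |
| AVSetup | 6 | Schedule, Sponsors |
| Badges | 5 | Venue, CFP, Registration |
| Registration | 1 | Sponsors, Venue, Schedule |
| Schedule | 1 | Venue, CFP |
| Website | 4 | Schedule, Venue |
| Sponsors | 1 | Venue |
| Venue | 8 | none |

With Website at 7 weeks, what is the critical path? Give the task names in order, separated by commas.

CFP, Schedule, Website

The binding path is CFP→Schedule→Registration→Badges = 9+1+1+5 = 16; finish at 16 weeks.
The longest path through Website is only 14 weeks, so Website has float 2.
Now CFP→Schedule→Website = 9+1+7 = 17 is longest, so the finish becomes 17 weeks.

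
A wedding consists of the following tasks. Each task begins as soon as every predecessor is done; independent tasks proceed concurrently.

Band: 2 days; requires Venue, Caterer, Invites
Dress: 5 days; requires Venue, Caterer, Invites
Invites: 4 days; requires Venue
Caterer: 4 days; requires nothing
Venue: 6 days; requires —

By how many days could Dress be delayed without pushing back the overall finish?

0

Critical path: Venue→Invites→Dress = 6+4+5 = 15, so the finish is 15 days.
The longest chain containing Dress totals 15 days.
So Dress can slip 15 − 15 = 0 days.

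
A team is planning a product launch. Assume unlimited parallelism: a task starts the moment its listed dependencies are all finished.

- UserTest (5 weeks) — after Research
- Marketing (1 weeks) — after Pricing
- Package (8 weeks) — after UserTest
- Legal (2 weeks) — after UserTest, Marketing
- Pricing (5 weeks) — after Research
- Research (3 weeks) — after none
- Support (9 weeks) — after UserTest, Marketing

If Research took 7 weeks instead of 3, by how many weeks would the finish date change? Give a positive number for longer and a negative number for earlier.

4

The binding path is Research→Pricing→Marketing→Support = 3+5+1+9 = 18; finish at 18 weeks.
Research lies on that path, so at 7 weeks the path becomes 22 weeks.
No other chain overtakes it, so the finish is 22 weeks.
Change in finish: 22 − 18 = +4 weeks.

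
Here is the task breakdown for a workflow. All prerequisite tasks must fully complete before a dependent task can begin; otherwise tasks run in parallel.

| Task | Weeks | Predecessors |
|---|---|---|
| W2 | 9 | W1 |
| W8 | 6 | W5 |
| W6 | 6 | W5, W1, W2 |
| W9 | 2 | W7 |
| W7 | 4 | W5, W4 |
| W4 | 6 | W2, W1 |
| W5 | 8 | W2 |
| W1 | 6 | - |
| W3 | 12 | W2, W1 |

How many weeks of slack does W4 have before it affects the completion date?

2

Critical path: W1→W2→W5→W6 = 6+9+8+6 = 29, so the finish is 29 weeks.
W4 finishes as early as 21 and must finish by 23.
Slack of W4 = 17 − 15 = 2 weeks.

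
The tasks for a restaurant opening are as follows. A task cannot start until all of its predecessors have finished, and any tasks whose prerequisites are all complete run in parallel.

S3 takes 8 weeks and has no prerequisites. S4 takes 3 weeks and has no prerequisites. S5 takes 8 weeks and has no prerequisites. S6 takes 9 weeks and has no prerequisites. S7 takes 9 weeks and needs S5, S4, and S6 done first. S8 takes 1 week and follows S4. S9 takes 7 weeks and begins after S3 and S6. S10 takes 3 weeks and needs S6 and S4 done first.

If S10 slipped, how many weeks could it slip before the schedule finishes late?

6

Critical path: S6→S7 = 9+9 = 18, so the finish is 18 weeks.
The longest chain containing S10 totals 12 weeks.
Slack of S10 = 15 − 9 = 6 weeks.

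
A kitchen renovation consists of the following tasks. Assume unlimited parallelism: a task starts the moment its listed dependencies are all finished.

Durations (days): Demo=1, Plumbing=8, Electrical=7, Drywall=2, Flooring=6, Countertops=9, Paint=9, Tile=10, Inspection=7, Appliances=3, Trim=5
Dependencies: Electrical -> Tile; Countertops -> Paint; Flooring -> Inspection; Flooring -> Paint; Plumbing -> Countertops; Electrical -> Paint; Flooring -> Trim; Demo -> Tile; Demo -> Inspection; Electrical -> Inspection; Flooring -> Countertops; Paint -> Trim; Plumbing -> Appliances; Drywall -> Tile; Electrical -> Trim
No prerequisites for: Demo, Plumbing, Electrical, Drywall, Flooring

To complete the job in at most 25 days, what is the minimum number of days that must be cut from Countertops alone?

Current finish: 31 days; target: 25.
Countertops is on every critical path, so each day cut from Countertops cuts the finish by one (this holds down to a finish of 23).
Need 31 − 25 = 6 days off Countertops → Countertops becomes 3 days, finish becomes 25.

6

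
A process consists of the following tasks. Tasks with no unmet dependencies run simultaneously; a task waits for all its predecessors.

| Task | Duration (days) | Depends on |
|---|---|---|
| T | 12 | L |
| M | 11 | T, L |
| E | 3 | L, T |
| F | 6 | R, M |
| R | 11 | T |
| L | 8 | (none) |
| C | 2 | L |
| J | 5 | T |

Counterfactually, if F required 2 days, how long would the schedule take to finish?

33

The binding path is L→T→R→F = 8+12+11+6 = 37; finish at 37 days.
F is on the critical path; changing it to 2 makes that path 33 days.
No other chain overtakes it, so the finish is 33 days.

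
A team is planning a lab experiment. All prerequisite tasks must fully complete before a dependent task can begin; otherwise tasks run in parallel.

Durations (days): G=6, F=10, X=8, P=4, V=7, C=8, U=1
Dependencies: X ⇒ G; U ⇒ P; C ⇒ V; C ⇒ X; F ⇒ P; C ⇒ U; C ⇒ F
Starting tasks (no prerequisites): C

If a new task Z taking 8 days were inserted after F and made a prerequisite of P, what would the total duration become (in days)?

Originally the job takes 22 days.
With Z inserted, P now waits for max(F, U, Z).
New critical path: C→F→Z→P = 8+10+8+4 = 30 ⇒ 30 days.

30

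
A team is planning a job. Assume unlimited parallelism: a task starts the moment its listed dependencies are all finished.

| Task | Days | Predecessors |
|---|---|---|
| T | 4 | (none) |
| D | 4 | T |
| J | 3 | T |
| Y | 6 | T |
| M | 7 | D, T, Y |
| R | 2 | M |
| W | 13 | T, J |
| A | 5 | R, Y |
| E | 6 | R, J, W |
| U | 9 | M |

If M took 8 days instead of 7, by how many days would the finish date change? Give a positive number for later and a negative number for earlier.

Actual critical path: T→Y→M→U = 4+6+7+9 = 26 ⇒ 26 days.
M lies on that path, so at 8 days the path becomes 27 days.
No other chain overtakes it, so the finish is 27 days.
Change in finish: 27 − 26 = +1 days.

1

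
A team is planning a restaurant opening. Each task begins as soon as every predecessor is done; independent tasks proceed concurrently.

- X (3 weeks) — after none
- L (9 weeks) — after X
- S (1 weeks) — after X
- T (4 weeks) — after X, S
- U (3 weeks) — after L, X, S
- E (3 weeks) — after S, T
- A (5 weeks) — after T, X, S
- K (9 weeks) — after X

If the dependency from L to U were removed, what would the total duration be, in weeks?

13

With the dependency in place, X→L→U = 3+9+3 = 15 sets the finish at 15 weeks.
Without L→U, U's earliest start moves from 12 to 4.
After: X→S→T→A = 3+1+4+5 = 13 → 13 weeks.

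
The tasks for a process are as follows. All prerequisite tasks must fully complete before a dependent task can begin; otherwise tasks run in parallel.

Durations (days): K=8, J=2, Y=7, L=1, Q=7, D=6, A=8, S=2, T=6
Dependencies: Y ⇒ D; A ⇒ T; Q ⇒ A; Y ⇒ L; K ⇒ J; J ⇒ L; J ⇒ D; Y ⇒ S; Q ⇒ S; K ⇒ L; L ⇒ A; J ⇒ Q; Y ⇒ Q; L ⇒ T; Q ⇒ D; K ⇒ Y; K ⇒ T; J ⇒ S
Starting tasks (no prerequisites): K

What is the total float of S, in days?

12

The longest chain is K→Y→Q→A→T = 8+7+7+8+6 = 36; overall finish 36 days.
S finishes as early as 24 and must finish by 36.
Float = 36 − 24 = 12.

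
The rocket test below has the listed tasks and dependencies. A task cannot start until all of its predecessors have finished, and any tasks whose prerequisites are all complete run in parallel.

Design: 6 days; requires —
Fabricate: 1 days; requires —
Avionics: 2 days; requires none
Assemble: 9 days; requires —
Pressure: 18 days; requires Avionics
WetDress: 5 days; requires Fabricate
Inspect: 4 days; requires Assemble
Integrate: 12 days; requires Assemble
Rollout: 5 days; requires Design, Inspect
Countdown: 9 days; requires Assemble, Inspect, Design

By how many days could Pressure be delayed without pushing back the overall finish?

Critical path: Assemble→Inspect→Countdown = 9+4+9 = 22, so the finish is 22 days.
Pressure finishes as early as 20 and must finish by 22.
Slack of Pressure = 4 − 2 = 2 days.

2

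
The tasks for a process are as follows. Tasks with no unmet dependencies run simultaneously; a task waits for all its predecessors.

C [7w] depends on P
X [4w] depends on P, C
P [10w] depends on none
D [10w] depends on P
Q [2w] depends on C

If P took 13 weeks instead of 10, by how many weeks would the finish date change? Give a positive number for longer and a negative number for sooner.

The binding path is P→C→X = 10+7+4 = 21; finish at 21 weeks.
P is on the critical path; changing it to 13 makes that path 24 weeks.
The critical path is still P→C→X; finish is now 24 weeks.
Change in finish: 24 − 21 = +3 weeks.

3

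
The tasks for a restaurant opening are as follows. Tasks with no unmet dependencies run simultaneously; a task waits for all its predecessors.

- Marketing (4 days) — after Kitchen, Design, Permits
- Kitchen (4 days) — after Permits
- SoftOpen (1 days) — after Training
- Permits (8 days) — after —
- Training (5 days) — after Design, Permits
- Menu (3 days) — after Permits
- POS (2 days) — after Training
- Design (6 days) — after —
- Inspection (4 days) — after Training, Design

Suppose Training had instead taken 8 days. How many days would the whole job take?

20

Baseline: Permits→Training→Inspection = 8+5+4 = 17 → 17 days.
Since Training is critical, the +3 change carries straight to that chain (now 20 days).
That remains the longest chain; total 20 days.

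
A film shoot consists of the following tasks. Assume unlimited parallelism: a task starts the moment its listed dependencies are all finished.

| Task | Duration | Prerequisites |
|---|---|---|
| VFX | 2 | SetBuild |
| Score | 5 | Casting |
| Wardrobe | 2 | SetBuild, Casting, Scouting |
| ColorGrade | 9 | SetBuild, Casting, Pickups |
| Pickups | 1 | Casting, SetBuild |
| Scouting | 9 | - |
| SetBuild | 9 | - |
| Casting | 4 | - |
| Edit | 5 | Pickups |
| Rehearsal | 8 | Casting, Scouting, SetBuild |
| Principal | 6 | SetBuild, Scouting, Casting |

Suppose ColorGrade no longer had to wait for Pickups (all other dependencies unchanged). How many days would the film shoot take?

18

Original critical path: SetBuild→Pickups→ColorGrade = 9+1+9 = 19 ⇒ 19 days.
Without Pickups→ColorGrade, ColorGrade's earliest start moves from 10 to 9.
After: SetBuild→ColorGrade = 9+9 = 18 → 18 days.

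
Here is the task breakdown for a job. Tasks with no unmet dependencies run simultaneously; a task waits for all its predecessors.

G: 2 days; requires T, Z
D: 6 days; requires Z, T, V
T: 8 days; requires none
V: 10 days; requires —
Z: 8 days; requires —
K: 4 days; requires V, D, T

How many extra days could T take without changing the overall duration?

Critical path: V→D→K = 10+6+4 = 20, so the finish is 20 days.
Longest path through T: 18 days (earliest finish 8, latest finish 10).
Slack of T = 2 − 0 = 2 days.

2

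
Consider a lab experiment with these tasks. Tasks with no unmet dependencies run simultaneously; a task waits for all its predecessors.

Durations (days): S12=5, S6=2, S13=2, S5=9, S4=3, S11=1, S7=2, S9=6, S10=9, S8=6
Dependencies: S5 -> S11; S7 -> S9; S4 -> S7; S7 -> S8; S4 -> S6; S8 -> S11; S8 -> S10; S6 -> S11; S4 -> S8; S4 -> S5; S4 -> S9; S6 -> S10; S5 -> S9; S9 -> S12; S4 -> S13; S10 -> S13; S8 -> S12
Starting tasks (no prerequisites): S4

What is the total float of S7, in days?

The longest chain is S4→S5→S9→S12 = 3+9+6+5 = 23; overall finish 23 days.
Longest path through S7: 22 days (earliest finish 5, latest finish 6).
Float = 23 − 22 = 1.

1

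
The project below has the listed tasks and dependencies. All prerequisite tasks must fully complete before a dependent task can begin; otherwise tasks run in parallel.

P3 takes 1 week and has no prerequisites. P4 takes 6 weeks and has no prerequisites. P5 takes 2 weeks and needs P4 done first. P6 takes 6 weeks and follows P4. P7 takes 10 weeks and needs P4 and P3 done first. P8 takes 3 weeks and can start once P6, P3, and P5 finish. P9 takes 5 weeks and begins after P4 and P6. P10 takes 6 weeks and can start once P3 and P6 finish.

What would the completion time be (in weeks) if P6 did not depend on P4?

Before: longest chain P4→P6→P10 = 6+6+6 = 18, finish 18.
Without P4→P6, P6's earliest start moves from 6 to 0.
The longest chain is now P4→P7 = 6+10 = 16, so the project takes 16 weeks.

16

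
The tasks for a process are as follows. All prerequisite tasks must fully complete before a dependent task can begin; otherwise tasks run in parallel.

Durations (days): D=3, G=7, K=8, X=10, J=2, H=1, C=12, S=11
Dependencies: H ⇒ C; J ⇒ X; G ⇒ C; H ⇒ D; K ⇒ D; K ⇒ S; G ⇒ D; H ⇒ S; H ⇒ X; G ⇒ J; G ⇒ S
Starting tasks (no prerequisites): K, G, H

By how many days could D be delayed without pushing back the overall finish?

8

Critical path: K→S = 8+11 = 19, so the finish is 19 days.
The longest chain containing D totals 11 days.
Slack of D = 16 − 8 = 8 days.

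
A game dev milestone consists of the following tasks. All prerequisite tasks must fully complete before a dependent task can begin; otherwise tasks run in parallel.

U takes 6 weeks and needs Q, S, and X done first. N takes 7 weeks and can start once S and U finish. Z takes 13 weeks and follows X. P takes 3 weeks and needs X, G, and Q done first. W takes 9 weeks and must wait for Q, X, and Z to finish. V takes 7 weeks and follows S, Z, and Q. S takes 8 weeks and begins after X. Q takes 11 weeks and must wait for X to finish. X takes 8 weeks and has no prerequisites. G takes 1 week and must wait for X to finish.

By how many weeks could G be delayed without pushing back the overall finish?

Critical path: X→Q→U→N = 8+11+6+7 = 32, so the finish is 32 weeks.
Longest path through G: 12 weeks (earliest finish 9, latest finish 29).
So G can slip 29 − 9 = 20 weeks.

20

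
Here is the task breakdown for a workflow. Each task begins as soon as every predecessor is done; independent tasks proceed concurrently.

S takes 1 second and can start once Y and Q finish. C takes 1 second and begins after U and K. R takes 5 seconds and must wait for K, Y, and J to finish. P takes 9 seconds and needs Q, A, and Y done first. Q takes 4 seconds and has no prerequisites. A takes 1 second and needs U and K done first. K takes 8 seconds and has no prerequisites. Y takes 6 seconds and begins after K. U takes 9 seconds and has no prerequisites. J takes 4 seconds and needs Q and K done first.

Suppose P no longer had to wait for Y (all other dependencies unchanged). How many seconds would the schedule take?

With the dependency in place, K→Y→P = 8+6+9 = 23 sets the finish at 23 seconds.
Without Y→P, P's earliest start moves from 14 to 10.
After: K→Y→R = 8+6+5 = 19 → 19 seconds.

19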